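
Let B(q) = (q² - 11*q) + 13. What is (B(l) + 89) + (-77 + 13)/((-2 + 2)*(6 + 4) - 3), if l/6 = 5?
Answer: 2080/3 ≈ 693.33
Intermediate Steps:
l = 30 (l = 6*5 = 30)
B(q) = 13 + q² - 11*q
(B(l) + 89) + (-77 + 13)/((-2 + 2)*(6 + 4) - 3) = ((13 + 30² - 11*30) + 89) + (-77 + 13)/((-2 + 2)*(6 + 4) - 3) = ((13 + 900 - 330) + 89) - 64/(0*10 - 3) = (583 + 89) - 64/(0 - 3) = 672 - 64/(-3) = 672 - 64*(-⅓) = 672 + 64/3 = 2080/3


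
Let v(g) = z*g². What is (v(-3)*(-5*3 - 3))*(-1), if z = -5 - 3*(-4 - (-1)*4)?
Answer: -810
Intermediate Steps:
z = -5 (z = -5 - 3*(-4 - 1*(-4)) = -5 - 3*(-4 + 4) = -5 - 3*0 = -5 + 0 = -5)
v(g) = -5*g²
(v(-3)*(-5*3 - 3))*(-1) = ((-5*(-3)²)*(-5*3 - 3))*(-1) = ((-5*9)*(-15 - 3))*(-1) = -45*(-18)*(-1) = 810*(-1) = -810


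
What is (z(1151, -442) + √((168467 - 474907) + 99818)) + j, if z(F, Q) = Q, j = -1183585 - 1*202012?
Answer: -1386039 + 3*I*√22958 ≈ -1.386e+6 + 454.56*I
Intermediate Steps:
j = -1385597 (j = -1183585 - 202012 = -1385597)
(z(1151, -442) + √((168467 - 474907) + 99818)) + j = (-442 + √((168467 - 474907) + 99818)) - 1385597 = (-442 + √(-306440 + 99818)) - 1385597 = (-442 + √(-206622)) - 1385597 = (-442 + 3*I*√22958) - 1385597 = -1386039 + 3*I*√22958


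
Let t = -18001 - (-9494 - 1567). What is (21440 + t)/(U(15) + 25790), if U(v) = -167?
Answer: 14500/25623 ≈ 0.56590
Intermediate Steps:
t = -6940 (t = -18001 - 1*(-11061) = -18001 + 11061 = -6940)
(21440 + t)/(U(15) + 25790) = (21440 - 6940)/(-167 + 25790) = 14500/25623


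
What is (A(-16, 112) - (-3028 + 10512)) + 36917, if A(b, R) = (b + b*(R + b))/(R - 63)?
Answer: 1440665/49 ≈ 29401.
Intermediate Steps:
A(b, R) = (b + b*(R + b))/(-63 + R)
(A(-16, 112) - (-3028 + 10512)) + 36917 = (-16*(1 + 112 - 16)/(-63 + 112) - (-3028 + 10512)) + 36917 = (-16*97/49 - 1*7484) + 36917 = (-16*1/49*97 - 7484) + 36917 = (-1552/49 - 7484) + 36917 = -368268/49 + 36917 = 1440665/49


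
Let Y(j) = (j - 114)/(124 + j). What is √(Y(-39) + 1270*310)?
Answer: √9842455/5 ≈ 627.45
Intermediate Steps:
Y(j) = (-114 + j)/(124 + j)
√(Y(-39) + 1270*310) = √((-114 - 39)/(124 - 39) + 1270*310) = √(-153/85 + 393700) = √((1/85)*(-153) + 393700) = √(-9/5 + 393700) = √(1968491/5) = √9842455/5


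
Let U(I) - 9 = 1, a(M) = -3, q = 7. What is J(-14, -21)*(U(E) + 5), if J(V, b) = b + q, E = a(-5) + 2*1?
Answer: -210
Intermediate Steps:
E = -1 (E = -3 + 2*1 = -3 + 2 = -1)
U(I) = 10 (U(I) = 9 + 1 = 10)
J(V, b) = 7 + b (J(V, b) = b + 7 = 7 + b)
J(-14, -21)*(U(E) + 5) = (7 - 21)*(10 + 5) = -14*15 = -210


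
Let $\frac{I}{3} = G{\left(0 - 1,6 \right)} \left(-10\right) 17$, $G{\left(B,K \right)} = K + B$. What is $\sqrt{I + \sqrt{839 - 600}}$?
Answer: $\sqrt{-2550 + \sqrt{239}} \approx 50.344 i$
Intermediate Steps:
$G{\left(B,K \right)} = B + K$
$I = -2550$ ($I = 3 \left(\left(0 - 1\right) + 6\right) \left(-10\right) 17 = 3 \left(-1 + 6\right) \left(-10\right) 17 = 3 \cdot 5 \left(-10\right) 17 = 3 \left(\left(-50\right) 17\right) = 3 \left(-850\right) = -2550$)
$\sqrt{I + \sqrt{839 - 600}} = \sqrt{-2550 + \sqrt{839 - 600}} = \sqrt{-2550 + \sqrt{239}}$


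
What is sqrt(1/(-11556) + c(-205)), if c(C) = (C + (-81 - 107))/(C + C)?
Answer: sqrt(149413476945)/394830 ≈ 0.97900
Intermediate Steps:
c(C) = (-188 + C)/(2*C) (c(C) = (C - 188)/((2*C)) = (-188 + C)*(1/(2*C)) = (-188 + C)/(2*C))
sqrt(1/(-11556) + c(-205)) = sqrt(1/(-11556) + (1/2)*(-188 - 205)/(-205)) = sqrt(-1/11556 + (1/2)*(-1/205)*(-393)) = sqrt(-1/11556 + 393/410) = sqrt(2270549/2368980) = sqrt(149413476945)/394830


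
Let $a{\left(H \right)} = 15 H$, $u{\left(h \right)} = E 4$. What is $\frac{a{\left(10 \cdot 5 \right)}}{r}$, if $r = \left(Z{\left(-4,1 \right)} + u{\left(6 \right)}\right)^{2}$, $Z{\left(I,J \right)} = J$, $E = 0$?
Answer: $750$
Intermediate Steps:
$u{\left(h \right)} = 0$ ($u{\left(h \right)} = 0 \cdot 4 = 0$)
$r = 1$ ($r = \left(1 + 0\right)^{2} = 1^{2} = 1$)
$\frac{a{\left(10 \cdot 5 \right)}}{r} = \frac{15 \cdot 10 \cdot 5}{1} = 15 \cdot 50 \cdot 1 = 750 \cdot 1 = 750$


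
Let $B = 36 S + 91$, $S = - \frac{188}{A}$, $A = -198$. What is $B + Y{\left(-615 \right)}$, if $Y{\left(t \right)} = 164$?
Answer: $\frac{3181}{11} \approx 289.18$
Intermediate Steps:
$S = \frac{94}{99}$ ($S = - \frac{188}{-198} = \left(-188\right) \left(- \frac{1}{198}\right) = \frac{94}{99} \approx 0.9495$)
$B = \frac{1377}{11}$ ($B = 36 \cdot \frac{94}{99} + 91 = \frac{376}{11} + 91 = \frac{1377}{11} \approx 125.18$)
$B + Y{\left(-615 \right)} = \frac{1377}{11} + 164 = \frac{3181}{11}$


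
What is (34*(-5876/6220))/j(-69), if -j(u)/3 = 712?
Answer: 24973/1660740 ≈ 0.015037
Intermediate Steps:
j(u) = -2136 (j(u) = -3*712 = -2136)
(34*(-5876/6220))/j(-69) = (34*(-5876/6220))/(-2136) = (34*(-5876*1/6220))*(-1/2136) = (34*(-1469/1555))*(-1/2136) = -49946/1555*(-1/2136) = 24973/1660740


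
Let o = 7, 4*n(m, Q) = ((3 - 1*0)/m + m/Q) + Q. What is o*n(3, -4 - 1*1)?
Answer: -161/20 ≈ -8.0500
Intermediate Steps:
n(m, Q) = Q/4 + 3/(4*m) + m/(4*Q) (n(m, Q) = (((3 - 1*0)/m + m/Q) + Q)/4 = (((3 + 0)/m + m/Q) + Q)/4 = ((3/m + m/Q) + Q)/4 = (Q + 3/m + m/Q)/4 = Q/4 + 3/(4*m) + m/(4*Q))
o*n(3, -4 - 1*1) = 7*((-4 - 1*1)/4 + (¾)/3 + (¼)*3/(-4 - 1*1)) = 7*((-4 - 1)/4 + (¾)*(⅓) + (¼)*3/(-4 - 1)) = 7*((¼)*(-5) + ¼ + (¼)*3/(-5)) = 7*(-5/4 + ¼ + (¼)*3*(-⅕)) = 7*(-5/4 + ¼ - 3/20) = 7*(-23/20) = -161/20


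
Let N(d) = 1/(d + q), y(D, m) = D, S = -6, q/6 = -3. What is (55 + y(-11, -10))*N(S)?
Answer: -11/6 ≈ -1.8333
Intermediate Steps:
q = -18 (q = 6*(-3) = -18)
N(d) = 1/(-18 + d) (N(d) = 1/(d - 18) = 1/(-18 + d))
(55 + y(-11, -10))*N(S) = (55 - 11)/(-18 - 6) = 44/(-24) = 44*(-1/24) = -11/6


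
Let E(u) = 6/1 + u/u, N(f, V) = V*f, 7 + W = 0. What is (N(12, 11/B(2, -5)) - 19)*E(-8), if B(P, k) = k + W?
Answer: -210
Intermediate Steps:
W = -7 (W = -7 + 0 = -7)
B(P, k) = -7 + k (B(P, k) = k - 7 = -7 + k)
E(u) = 7 (E(u) = 6*1 + 1 = 6 + 1 = 7)
(N(12, 11/B(2, -5)) - 19)*E(-8) = ((11/(-7 - 5))*12 - 19)*7 = ((11/(-12))*12 - 19)*7 = ((11*(-1/12))*12 - 19)*7 = (-11/12*12 - 19)*7 = (-11 - 19)*7 = -30*7 = -210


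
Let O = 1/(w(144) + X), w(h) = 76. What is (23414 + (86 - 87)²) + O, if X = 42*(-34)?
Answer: 31657079/1352 ≈ 23415.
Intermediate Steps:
X = -1428
O = -1/1352 (O = 1/(76 - 1428) = 1/(-1352) = -1/1352 ≈ -0.00073965)
(23414 + (86 - 87)²) + O = (23414 + (86 - 87)²) - 1/1352 = (23414 + (-1)²) - 1/1352 = (23414 + 1) - 1/1352 = 23415 - 1/1352 = 31657079/1352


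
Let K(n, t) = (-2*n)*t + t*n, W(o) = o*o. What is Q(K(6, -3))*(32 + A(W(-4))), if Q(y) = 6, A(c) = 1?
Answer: 198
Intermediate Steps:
W(o) = o²
K(n, t) = -n*t (K(n, t) = -2*n*t + n*t = -n*t)
Q(K(6, -3))*(32 + A(W(-4))) = 6*(32 + 1) = 6*33 = 198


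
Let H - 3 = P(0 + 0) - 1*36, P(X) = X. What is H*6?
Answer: -198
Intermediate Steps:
H = -33 (H = 3 + ((0 + 0) - 1*36) = 3 + (0 - 36) = 3 - 36 = -33)
H*6 = -33*6 = -198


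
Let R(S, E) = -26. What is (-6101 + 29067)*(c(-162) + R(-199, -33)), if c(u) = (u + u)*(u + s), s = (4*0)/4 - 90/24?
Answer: 1232745982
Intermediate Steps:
s = -15/4 (s = 0*(¼) - 90*1/24 = 0 - 15/4 = -15/4 ≈ -3.7500)
c(u) = 2*u*(-15/4 + u) (c(u) = (u + u)*(u - 15/4) = (2*u)*(-15/4 + u) = 2*u*(-15/4 + u))
(-6101 + 29067)*(c(-162) + R(-199, -33)) = (-6101 + 29067)*((½)*(-162)*(-15 + 4*(-162)) - 26) = 22966*((½)*(-162)*(-15 - 648) - 26) = 22966*((½)*(-162)*(-663) - 26) = 22966*(53703 - 26) = 22966*53677 = 1232745982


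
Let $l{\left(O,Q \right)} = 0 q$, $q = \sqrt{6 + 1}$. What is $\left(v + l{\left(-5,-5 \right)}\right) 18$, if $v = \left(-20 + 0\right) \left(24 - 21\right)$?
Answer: $-1080$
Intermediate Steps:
$q = \sqrt{7} \approx 2.6458$
$v = -60$ ($v = \left(-20\right) 3 = -60$)
$l{\left(O,Q \right)} = 0$ ($l{\left(O,Q \right)} = 0 \sqrt{7} = 0$)
$\left(v + l{\left(-5,-5 \right)}\right) 18 = \left(-60 + 0\right) 18 = \left(-60\right) 18 = -1080$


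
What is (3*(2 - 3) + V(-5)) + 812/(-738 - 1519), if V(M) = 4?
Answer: 1445/2257 ≈ 0.64023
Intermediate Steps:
(3*(2 - 3) + V(-5)) + 812/(-738 - 1519) = (3*(2 - 3) + 4) + 812/(-738 - 1519) = (3*(-1) + 4) + 812/(-2257) = (-3 + 4) + 812*(-1/2257) = 1 - 812/2257 = 1445/2257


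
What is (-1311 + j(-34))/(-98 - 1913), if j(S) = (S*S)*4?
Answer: -3313/2011 ≈ -1.6474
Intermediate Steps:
j(S) = 4*S² (j(S) = S²*4 = 4*S²)
(-1311 + j(-34))/(-98 - 1913) = (-1311 + 4*(-34)²)/(-98 - 1913) = (-1311 + 4*1156)/(-2011) = (-1311 + 4624)*(-1/2011) = 3313*(-1/2011) = -3313/2011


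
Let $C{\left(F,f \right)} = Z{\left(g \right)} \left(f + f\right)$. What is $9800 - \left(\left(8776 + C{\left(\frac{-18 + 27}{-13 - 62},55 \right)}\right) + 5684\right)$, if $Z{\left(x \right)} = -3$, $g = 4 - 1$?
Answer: $-4330$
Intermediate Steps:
$g = 3$
$C{\left(F,f \right)} = - 6 f$ ($C{\left(F,f \right)} = - 3 \left(f + f\right) = - 3 \cdot 2 f = - 6 f$)
$9800 - \left(\left(8776 + C{\left(\frac{-18 + 27}{-13 - 62},55 \right)}\right) + 5684\right) = 9800 - \left(\left(8776 - 330\right) + 5684\right) = 9800 - \left(8446 + 5684\right) = 9800 - 14130 = -4330$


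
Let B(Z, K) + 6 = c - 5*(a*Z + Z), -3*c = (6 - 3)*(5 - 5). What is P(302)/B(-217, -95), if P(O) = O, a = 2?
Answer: 302/3249 ≈ 0.092952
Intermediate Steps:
c = 0 (c = -(6 - 3)*(5 - 5)/3 = -0 = -⅓*0 = 0)
B(Z, K) = -6 - 15*Z (B(Z, K) = -6 + (0 - 5*(2*Z + Z)) = -6 + (0 - 15*Z) = -6 - 15*Z)
P(302)/B(-217, -95) = 302/(-6 - 15*(-217)) = 302/(-6 + 3255) = 302/3249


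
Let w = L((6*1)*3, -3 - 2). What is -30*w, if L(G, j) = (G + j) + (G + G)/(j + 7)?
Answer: -930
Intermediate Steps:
L(G, j) = G + j + 2*G/(7 + j) (L(G, j) = (G + j) + (2*G)/(7 + j) = (G + j) + 2*G/(7 + j) = G + j + 2*G/(7 + j))
w = 31 (w = ((-3 - 2)² + 7*(-3 - 2) + 9*((6*1)*3) + ((6*1)*3)*(-3 - 2))/(7 + (-3 - 2)) = ((-5)² + 7*(-5) + 9*(6*3) + (6*3)*(-5))/(7 - 5) = (25 - 35 + 9*18 + 18*(-5))/2 = (25 - 35 + 162 - 90)/2 = (½)*62 = 31)
-30*w = -30*31 = -930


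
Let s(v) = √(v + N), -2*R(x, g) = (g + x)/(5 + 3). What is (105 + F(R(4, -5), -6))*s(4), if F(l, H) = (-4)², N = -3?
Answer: 121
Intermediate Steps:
R(x, g) = -g/16 - x/16 (R(x, g) = -(g + x)/(2*(5 + 3)) = -(g + x)/(2*8) = -(g/8 + x/8)/2 = -g/16 - x/16)
s(v) = √(-3 + v) (s(v) = √(v - 3) = √(-3 + v))
F(l, H) = 16
(105 + F(R(4, -5), -6))*s(4) = (105 + 16)*√(-3 + 4) = 121*√1 = 121*1 = 121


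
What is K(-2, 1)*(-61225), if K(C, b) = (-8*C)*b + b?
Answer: -1040825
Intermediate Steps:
K(C, b) = b - 8*C*b (K(C, b) = -8*C*b + b = b - 8*C*b)
K(-2, 1)*(-61225) = (1*(1 - 8*(-2)))*(-61225) = (1*(1 + 16))*(-61225) = (1*17)*(-61225) = 17*(-61225) = -1040825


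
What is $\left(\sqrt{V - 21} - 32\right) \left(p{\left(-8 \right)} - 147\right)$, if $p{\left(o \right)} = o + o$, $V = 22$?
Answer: $5053$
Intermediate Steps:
$p{\left(o \right)} = 2 o$
$\left(\sqrt{V - 21} - 32\right) \left(p{\left(-8 \right)} - 147\right) = \left(\sqrt{22 - 21} - 32\right) \left(2 \left(-8\right) - 147\right) = \left(\sqrt{1} - 32\right) \left(-16 - 147\right) = \left(1 - 32\right) \left(-163\right) = \left(-31\right) \left(-163\right) = 5053$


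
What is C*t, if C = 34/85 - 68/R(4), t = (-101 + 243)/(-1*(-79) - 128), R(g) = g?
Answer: 11786/245 ≈ 48.106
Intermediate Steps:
t = -142/49 (t = 142/(79 - 128) = 142/(-49) = 142*(-1/49) = -142/49 ≈ -2.8980)
C = -83/5 (C = 34/85 - 68/4 = 34*(1/85) - 68*¼ = ⅖ - 17 = -83/5 ≈ -16.600)
C*t = -83/5*(-142/49) = 11786/245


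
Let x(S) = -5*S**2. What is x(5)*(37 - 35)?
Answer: -250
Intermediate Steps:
x(5)*(37 - 35) = (-5*5**2)*(37 - 35) = -5*25*2 = -125*2 = -250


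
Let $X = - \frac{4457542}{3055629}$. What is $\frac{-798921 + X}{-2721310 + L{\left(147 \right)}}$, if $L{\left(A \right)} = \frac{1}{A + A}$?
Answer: $\frac{239238642117398}{814900746872477} \approx 0.29358$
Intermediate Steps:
$X = - \frac{4457542}{3055629}$ ($X = \left(-4457542\right) \frac{1}{3055629} = - \frac{4457542}{3055629} \approx -1.4588$)
$L{\left(A \right)} = \frac{1}{2 A}$
$\frac{-798921 + X}{-2721310 + L{\left(147 \right)}} = \frac{-798921 - \frac{4457542}{3055629}}{-2721310 + \frac{1}{2 \cdot 147}} = - \frac{2441210633851}{3055629 \left(-2721310 + \frac{1}{2} \cdot \frac{1}{147}\right)} = - \frac{2441210633851}{3055629 \left(-2721310 + \frac{1}{294}\right)} = - \frac{2441210633851}{3055629 \left(- \frac{800065139}{294}\right)} = \left(- \frac{2441210633851}{3055629}\right) \left(- \frac{294}{800065139}\right) = \frac{239238642117398}{814900746872477}$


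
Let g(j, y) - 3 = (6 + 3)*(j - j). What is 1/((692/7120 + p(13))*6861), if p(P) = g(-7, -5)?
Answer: 1780/37824693 ≈ 4.7059e-5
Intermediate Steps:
g(j, y) = 3 (g(j, y) = 3 + (6 + 3)*(j - j) = 3 + 9*0 = 3 + 0 = 3)
p(P) = 3
1/((692/7120 + p(13))*6861) = 1/((692/7120 + 3)*6861) = (1/6861)/(692*(1/7120) + 3) = (1/6861)/(173/1780 + 3) = (1/6861)/(5513/1780) = (1780/5513)*(1/6861) = 1780/37824693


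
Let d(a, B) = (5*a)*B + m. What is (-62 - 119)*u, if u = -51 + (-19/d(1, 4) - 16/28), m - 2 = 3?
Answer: 1657598/175 ≈ 9472.0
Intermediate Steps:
m = 5 (m = 2 + 3 = 5)
d(a, B) = 5 + 5*B*a (d(a, B) = (5*a)*B + 5 = 5*B*a + 5 = 5 + 5*B*a)
u = -9158/175 (u = -51 + (-19/(5 + 5*4*1) - 16/28) = -51 + (-19/(5 + 20) - 16*1/28) = -51 + (-19/25 - 4/7) = -51 - 233/175 = -9158/175 ≈ -52.331)
(-62 - 119)*u = (-62 - 119)*(-9158/175) = -181*(-9158/175) = 1657598/175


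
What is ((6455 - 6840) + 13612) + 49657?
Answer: 62884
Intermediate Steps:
((6455 - 6840) + 13612) + 49657 = (-385 + 13612) + 49657 = 13227 + 49657 = 62884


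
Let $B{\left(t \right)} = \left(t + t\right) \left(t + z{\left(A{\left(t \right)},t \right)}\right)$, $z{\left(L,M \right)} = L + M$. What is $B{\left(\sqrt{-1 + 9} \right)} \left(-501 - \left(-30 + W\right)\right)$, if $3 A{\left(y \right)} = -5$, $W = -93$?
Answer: $-12096 + 2520 \sqrt{2} \approx -8532.2$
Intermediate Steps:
$A{\left(y \right)} = - \frac{5}{3}$ ($A{\left(y \right)} = \frac{1}{3} \left(-5\right) = - \frac{5}{3}$)
$B{\left(t \right)} = 2 t \left(- \frac{5}{3} + 2 t\right)$ ($B{\left(t \right)} = \left(t + t\right) \left(t + \left(- \frac{5}{3} + t\right)\right) = 2 t \left(- \frac{5}{3} + 2 t\right)$)
$B{\left(\sqrt{-1 + 9} \right)} \left(-501 - \left(-30 + W\right)\right) = \frac{2 \sqrt{-1 + 9} \left(-5 + 6 \sqrt{-1 + 9}\right)}{3} \left(-501 + \left(30 - -93\right)\right) = \frac{2 \sqrt{8} \left(-5 + 6 \sqrt{8}\right)}{3} \left(-501 + \left(30 + 93\right)\right) = \frac{2 \cdot 2 \sqrt{2} \left(-5 + 6 \cdot 2 \sqrt{2}\right)}{3} \left(-501 + 123\right) = \frac{2 \cdot 2 \sqrt{2} \left(-5 + 12 \sqrt{2}\right)}{3} \left(-378\right) = \frac{4 \sqrt{2} \left(-5 + 12 \sqrt{2}\right)}{3} \left(-378\right) = - 504 \sqrt{2} \left(-5 + 12 \sqrt{2}\right)$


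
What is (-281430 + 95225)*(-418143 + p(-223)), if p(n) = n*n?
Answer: 68600528870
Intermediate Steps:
p(n) = n²
(-281430 + 95225)*(-418143 + p(-223)) = (-281430 + 95225)*(-418143 + (-223)²) = -186205*(-418143 + 49729) = -186205*(-368414) = 68600528870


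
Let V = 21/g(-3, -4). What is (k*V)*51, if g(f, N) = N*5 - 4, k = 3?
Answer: -1071/8 ≈ -133.88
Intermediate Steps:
g(f, N) = -4 + 5*N (g(f, N) = 5*N - 4 = -4 + 5*N)
V = -7/8 (V = 21/(-4 + 5*(-4)) = 21/(-4 - 20) = 21/(-24) = 21*(-1/24) = -7/8 ≈ -0.87500)
(k*V)*51 = (3*(-7/8))*51 = -21/8*51 = -1071/8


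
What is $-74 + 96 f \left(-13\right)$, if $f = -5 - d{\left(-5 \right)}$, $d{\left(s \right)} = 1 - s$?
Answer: $13654$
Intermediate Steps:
$f = -11$ ($f = -5 - \left(1 - -5\right) = -5 - \left(1 + 5\right) = -5 - 6 = -11$)
$-74 + 96 f \left(-13\right) = -74 + 96 \left(\left(-11\right) \left(-13\right)\right) = -74 + 96 \cdot 143 = -74 + 13728 = 13654$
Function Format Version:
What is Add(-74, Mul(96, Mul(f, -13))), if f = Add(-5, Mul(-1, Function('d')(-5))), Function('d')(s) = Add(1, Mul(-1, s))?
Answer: 13654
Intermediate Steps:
f = -11 (f = Add(-5, Mul(-1, Add(1, Mul(-1, -5)))) = Add(-5, Mul(-1, Add(1, 5))) = Add(-5, Mul(-1, 6)) = Add(-5, -6) = -11)
Add(-74, Mul(96, Mul(f, -13))) = Add(-74, Mul(96, Mul(-11, -13))) = Add(-74, Mul(96, 143)) = Add(-74, 13728) = 13654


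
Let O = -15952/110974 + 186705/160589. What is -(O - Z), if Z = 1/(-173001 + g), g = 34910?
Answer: -1253715346264704/1230473919101713 ≈ -1.0189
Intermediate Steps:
O = 9078842471/8910601843 (O = -15952*1/110974 + 186705*(1/160589) = -7976/55487 + 186705/160589 = 9078842471/8910601843 ≈ 1.0189)
Z = -1/138091 (Z = 1/(-173001 + 34910) = 1/(-138091) = -1/138091 ≈ -7.2416e-6)
-(O - Z) = -(9078842471/8910601843 - 1*(-1/138091)) = -(9078842471/8910601843 + 1/138091) = -1*1253715346264704/1230473919101713 = -1253715346264704/1230473919101713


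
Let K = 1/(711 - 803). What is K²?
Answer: 1/8464 ≈ 0.00011815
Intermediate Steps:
K = -1/92 (K = 1/(-92) = -1/92 ≈ -0.010870)
K² = (-1/92)² = 1/8464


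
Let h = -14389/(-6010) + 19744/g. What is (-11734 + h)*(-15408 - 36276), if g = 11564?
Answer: 89266997331678/147245 ≈ 6.0625e+8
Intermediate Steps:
h = 71263959/17374910 (h = -14389/(-6010) + 19744/11564 = -14389*(-1/6010) + 19744*(1/11564) = 14389/6010 + 4936/2891 = 71263959/17374910 ≈ 4.1015)
(-11734 + h)*(-15408 - 36276) = (-11734 + 71263959/17374910)*(-15408 - 36276) = -203805929981/17374910*(-51684) = 89266997331678/147245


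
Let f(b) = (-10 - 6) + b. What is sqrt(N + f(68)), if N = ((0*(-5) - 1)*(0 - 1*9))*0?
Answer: 2*sqrt(13) ≈ 7.2111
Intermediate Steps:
f(b) = -16 + b
N = 0 (N = ((0 - 1)*(0 - 9))*0 = -1*(-9)*0 = 9*0 = 0)
sqrt(N + f(68)) = sqrt(0 + (-16 + 68)) = sqrt(0 + 52) = sqrt(52) = 2*sqrt(13)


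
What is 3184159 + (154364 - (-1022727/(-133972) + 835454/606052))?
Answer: 67766824961980855/20298499636 ≈ 3.3385e+6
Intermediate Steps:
3184159 + (154364 - (-1022727/(-133972) + 835454/606052)) = 3184159 + (154364 - (-1022727*(-1/133972) + 835454*(1/606052))) = 3184159 + (154364 - (1022727/133972 + 417727/303026)) = 3184159 + (154364 - 1*182938296773/20298499636) = 3184159 + (154364 - 182938296773/20298499636) = 3184159 + 3133174659514731/20298499636 = 67766824961980855/20298499636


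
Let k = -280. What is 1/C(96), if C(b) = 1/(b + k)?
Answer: -184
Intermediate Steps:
C(b) = 1/(-280 + b) (C(b) = 1/(b - 280) = 1/(-280 + b))
1/C(96) = 1/(1/(-280 + 96)) = 1/(1/(-184)) = 1/(-1/184) = -184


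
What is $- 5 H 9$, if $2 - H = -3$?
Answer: $-225$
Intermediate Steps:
$H = 5$ ($H = 2 - -3 = 2 + 3 = 5$)
$- 5 H 9 = \left(-5\right) 5 \cdot 9 = \left(-25\right) 9 = -225$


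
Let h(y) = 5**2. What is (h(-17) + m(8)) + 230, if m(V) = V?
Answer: 263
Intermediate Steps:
h(y) = 25
(h(-17) + m(8)) + 230 = (25 + 8) + 230 = 33 + 230 = 263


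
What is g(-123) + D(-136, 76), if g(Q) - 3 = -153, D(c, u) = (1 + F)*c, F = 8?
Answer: -1374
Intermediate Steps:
D(c, u) = 9*c (D(c, u) = (1 + 8)*c = 9*c)
g(Q) = -150 (g(Q) = 3 - 153 = -150)
g(-123) + D(-136, 76) = -150 + 9*(-136) = -150 - 1224 = -1374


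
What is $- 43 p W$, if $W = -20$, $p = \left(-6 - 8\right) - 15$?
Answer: $-24940$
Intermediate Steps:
$p = -29$ ($p = -14 - 15 = -29$)
$- 43 p W = \left(-43\right) \left(-29\right) \left(-20\right) = 1247 \left(-20\right) = -24940$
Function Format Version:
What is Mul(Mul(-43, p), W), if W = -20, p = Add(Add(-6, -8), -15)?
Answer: -24940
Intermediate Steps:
p = -29 (p = Add(-14, -15) = -29)
Mul(Mul(-43, p), W) = Mul(Mul(-43, -29), -20) = Mul(1247, -20) = -24940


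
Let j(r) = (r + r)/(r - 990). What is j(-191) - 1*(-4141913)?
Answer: 4891599635/1181 ≈ 4.1419e+6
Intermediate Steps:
j(r) = 2*r/(-990 + r) (j(r) = (2*r)/(-990 + r) = 2*r/(-990 + r))
j(-191) - 1*(-4141913) = 2*(-191)/(-990 - 191) - 1*(-4141913) = 2*(-191)/(-1181) + 4141913 = 2*(-191)*(-1/1181) + 4141913 = 382/1181 + 4141913 = 4891599635/1181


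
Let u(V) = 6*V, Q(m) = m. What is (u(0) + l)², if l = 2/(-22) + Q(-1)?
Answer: 144/121 ≈ 1.1901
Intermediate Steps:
l = -12/11 (l = 2/(-22) - 1 = 2*(-1/22) - 1 = -1/11 - 1 = -12/11 ≈ -1.0909)
(u(0) + l)² = (6*0 - 12/11)² = (0 - 12/11)² = (-12/11)² = 144/121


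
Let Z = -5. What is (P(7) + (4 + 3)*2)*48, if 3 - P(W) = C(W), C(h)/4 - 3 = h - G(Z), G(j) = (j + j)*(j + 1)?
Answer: 6576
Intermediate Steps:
G(j) = 2*j*(1 + j) (G(j) = (2*j)*(1 + j) = 2*j*(1 + j))
C(h) = -148 + 4*h (C(h) = 12 + 4*(h - 2*(-5)*(1 - 5)) = 12 + 4*(h - 2*(-5)*(-4)) = 12 + 4*(h - 1*40) = 12 + 4*(h - 40) = 12 + 4*(-40 + h) = 12 + (-160 + 4*h) = -148 + 4*h)
P(W) = 151 - 4*W (P(W) = 3 - (-148 + 4*W) = 3 + (148 - 4*W) = 151 - 4*W)
(P(7) + (4 + 3)*2)*48 = ((151 - 4*7) + (4 + 3)*2)*48 = ((151 - 28) + 7*2)*48 = (123 + 14)*48 = 137*48 = 6576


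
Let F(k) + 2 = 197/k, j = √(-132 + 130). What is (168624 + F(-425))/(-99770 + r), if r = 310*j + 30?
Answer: -119129710337/70466840250 - 740529581*I*√2/140933680500 ≈ -1.6906 - 0.0074309*I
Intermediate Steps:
j = I*√2 (j = √(-2) = I*√2 ≈ 1.4142*I)
F(k) = -2 + 197/k
r = 30 + 310*I*√2 (r = 310*(I*√2) + 30 = 310*I*√2 + 30 = 30 + 310*I*√2 ≈ 30.0 + 438.41*I)
(168624 + F(-425))/(-99770 + r) = (168624 + (-2 + 197/(-425)))/(-99770 + (30 + 310*I*√2)) = (168624 + (-2 + 197*(-1/425)))/(-99740 + 310*I*√2) = (168624 + (-2 - 197/425))/(-99740 + 310*I*√2) = (168624 - 1047/425)/(-99740 + 310*I*√2) = 71664153/(425*(-99740 + 310*I*√2))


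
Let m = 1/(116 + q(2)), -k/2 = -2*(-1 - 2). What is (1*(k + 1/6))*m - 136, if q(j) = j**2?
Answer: -97991/720 ≈ -136.10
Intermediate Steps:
k = -12 (k = -(-4)*(-1 - 2) = -(-4)*(-3) = -2*6 = -12)
m = 1/120 (m = 1/(116 + 2**2) = 1/(116 + 4) = 1/120 ≈ 0.0083333)
(1*(k + 1/6))*m - 136 = (1*(-12 + 1/6))*(1/120) - 136 = (1*(-71/6))*(1/120) - 136 = -71/6*1/120 - 136 = -71/720 - 136 = -97991/720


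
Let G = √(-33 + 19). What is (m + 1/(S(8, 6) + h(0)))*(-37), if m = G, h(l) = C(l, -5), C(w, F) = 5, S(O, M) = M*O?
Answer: -37/53 - 37*I*√14 ≈ -0.69811 - 138.44*I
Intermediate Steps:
h(l) = 5
G = I*√14 (G = √(-14) = I*√14 ≈ 3.7417*I)
m = I*√14 ≈ 3.7417*I
(m + 1/(S(8, 6) + h(0)))*(-37) = (I*√14 + 1/(6*8 + 5))*(-37) = (I*√14 + 1/(48 + 5))*(-37) = (I*√14 + 1/53)*(-37) = (1/53 + I*√14)*(-37) = -37/53 - 37*I*√14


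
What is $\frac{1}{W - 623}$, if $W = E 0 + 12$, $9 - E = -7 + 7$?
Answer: $- \frac{1}{611} \approx -0.0016367$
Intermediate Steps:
$E = 9$ ($E = 9 - \left(-7 + 7\right) = 9 - 0 = 9 + 0 = 9$)
$W = 12$ ($W = 9 \cdot 0 + 12 = 0 + 12 = 12$)
$\frac{1}{W - 623} = \frac{1}{12 - 623} = \frac{1}{-611} = - \frac{1}{611}$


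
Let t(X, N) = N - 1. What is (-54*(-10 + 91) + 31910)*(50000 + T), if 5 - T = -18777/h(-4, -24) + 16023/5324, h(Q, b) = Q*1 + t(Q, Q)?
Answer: 5268386295500/3993 ≈ 1.3194e+9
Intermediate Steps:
t(X, N) = -1 + N
h(Q, b) = -1 + 2*Q (h(Q, b) = Q*1 + (-1 + Q) = Q + (-1 + Q) = -1 + 2*Q)
T = -33291125/15972 (T = 5 - (-18777/(-1 + 2*(-4)) + 16023/5324) = 5 - (-18777/(-1 - 8) + 16023*(1/5324)) = 5 - (-18777/(-9) + 16023/5324) = 5 - (-18777*(-⅑) + 16023/5324) = 5 - (6259/3 + 16023/5324) = 5 - 1*33370985/15972 = 5 - 33370985/15972 = -33291125/15972 ≈ -2084.3)
(-54*(-10 + 91) + 31910)*(50000 + T) = (-54*(-10 + 91) + 31910)*(50000 - 33291125/15972) = (-54*81 + 31910)*(765308875/15972) = (-4374 + 31910)*(765308875/15972) = 27536*(765308875/15972) = 5268386295500/3993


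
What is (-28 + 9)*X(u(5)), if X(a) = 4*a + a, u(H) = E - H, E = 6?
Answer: -95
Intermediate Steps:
u(H) = 6 - H
X(a) = 5*a
(-28 + 9)*X(u(5)) = (-28 + 9)*(5*(6 - 1*5)) = -95*(6 - 5) = -95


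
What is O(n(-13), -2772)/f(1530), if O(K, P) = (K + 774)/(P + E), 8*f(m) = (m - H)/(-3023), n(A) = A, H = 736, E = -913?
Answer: 9202012/1462945 ≈ 6.2901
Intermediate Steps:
f(m) = 92/3023 - m/24184 (f(m) = ((m - 1*736)/(-3023))/8 = ((m - 736)*(-1/3023))/8 = ((-736 + m)*(-1/3023))/8 = (736/3023 - m/3023)/8 = 92/3023 - m/24184)
O(K, P) = (774 + K)/(-913 + P) (O(K, P) = (K + 774)/(P - 913) = (774 + K)/(-913 + P))
O(n(-13), -2772)/f(1530) = ((774 - 13)/(-913 - 2772))/(92/3023 - 1/24184*1530) = (761/(-3685))/(92/3023 - 765/12092) = (-1/3685*761)/(-397/12092) = -761/3685*(-12092/397) = 9202012/1462945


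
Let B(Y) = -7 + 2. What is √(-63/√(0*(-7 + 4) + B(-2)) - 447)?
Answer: √(-11175 + 315*I*√5)/5 ≈ 0.66597 + 21.153*I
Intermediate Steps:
B(Y) = -5
√(-63/√(0*(-7 + 4) + B(-2)) - 447) = √(-63/√(0*(-7 + 4) - 5) - 447) = √(-63/√(0*(-3) - 5) - 447) = √(-63/√(0 - 5) - 447) = √(-63*(-I*√5/5) - 447) = √(-(-63)*I*√5/5 - 447) = √(63*I*√5/5 - 447) = √(-447 + 63*I*√5/5)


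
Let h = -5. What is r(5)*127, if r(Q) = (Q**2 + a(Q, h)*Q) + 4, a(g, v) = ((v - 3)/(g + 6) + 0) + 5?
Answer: 70358/11 ≈ 6396.2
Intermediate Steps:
a(g, v) = 5 + (-3 + v)/(6 + g) (a(g, v) = ((-3 + v)/(6 + g) + 0) + 5 = (-3 + v)/(6 + g) + 5 = 5 + (-3 + v)/(6 + g))
r(Q) = 4 + Q**2 + Q*(22 + 5*Q)/(6 + Q) (r(Q) = (Q**2 + ((27 - 5 + 5*Q)/(6 + Q))*Q) + 4 = (Q**2 + ((22 + 5*Q)/(6 + Q))*Q) + 4 = (Q**2 + Q*(22 + 5*Q)/(6 + Q)) + 4 = 4 + Q**2 + Q*(22 + 5*Q)/(6 + Q))
r(5)*127 = ((24 + 5**3 + 11*5**2 + 26*5)/(6 + 5))*127 = ((24 + 125 + 11*25 + 130)/11)*127 = ((24 + 125 + 275 + 130)/11)*127 = ((1/11)*554)*127 = (554/11)*127 = 70358/11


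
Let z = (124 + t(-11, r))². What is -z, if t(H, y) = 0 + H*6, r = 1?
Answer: -3364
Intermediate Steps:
t(H, y) = 6*H (t(H, y) = 0 + 6*H = 6*H)
z = 3364 (z = (124 + 6*(-11))² = (124 - 66)² = 58² = 3364)
-z = -1*3364 = -3364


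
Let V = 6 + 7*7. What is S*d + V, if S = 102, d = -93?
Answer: -9431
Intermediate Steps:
V = 55 (V = 6 + 49 = 55)
S*d + V = 102*(-93) + 55 = -9486 + 55 = -9431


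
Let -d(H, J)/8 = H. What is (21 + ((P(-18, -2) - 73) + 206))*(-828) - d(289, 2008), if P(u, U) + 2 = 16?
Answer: -136792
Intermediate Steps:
d(H, J) = -8*H
P(u, U) = 14 (P(u, U) = -2 + 16 = 14)
(21 + ((P(-18, -2) - 73) + 206))*(-828) - d(289, 2008) = (21 + ((14 - 73) + 206))*(-828) - (-8)*289 = (21 + (-59 + 206))*(-828) - 1*(-2312) = (21 + 147)*(-828) + 2312 = 168*(-828) + 2312 = -139104 + 2312 = -136792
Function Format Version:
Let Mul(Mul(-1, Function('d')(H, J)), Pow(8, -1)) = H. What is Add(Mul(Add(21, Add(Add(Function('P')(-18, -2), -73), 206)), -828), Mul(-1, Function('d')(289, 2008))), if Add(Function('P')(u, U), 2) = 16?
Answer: -136792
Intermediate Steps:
Function('d')(H, J) = Mul(-8, H)
Function('P')(u, U) = 14 (Function('P')(u, U) = Add(-2, 16) = 14)
Add(Mul(Add(21, Add(Add(Function('P')(-18, -2), -73), 206)), -828), Mul(-1, Function('d')(289, 2008))) = Add(Mul(Add(21, Add(Add(14, -73), 206)), -828), Mul(-1, Mul(-8, 289))) = Add(Mul(Add(21, Add(-59, 206)), -828), Mul(-1, -2312)) = Add(Mul(Add(21, 147), -828), 2312) = Add(Mul(168, -828), 2312) = Add(-139104, 2312) = -136792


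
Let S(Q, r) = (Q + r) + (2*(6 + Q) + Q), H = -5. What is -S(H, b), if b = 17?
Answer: -9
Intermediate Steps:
S(Q, r) = 12 + r + 4*Q (S(Q, r) = (Q + r) + ((12 + 2*Q) + Q) = (Q + r) + (12 + 3*Q) = 12 + r + 4*Q)
-S(H, b) = -(12 + 17 + 4*(-5)) = -(12 + 17 - 20) = -1*9 = -9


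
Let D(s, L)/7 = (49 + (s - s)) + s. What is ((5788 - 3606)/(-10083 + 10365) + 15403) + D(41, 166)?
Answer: 2261744/141 ≈ 16041.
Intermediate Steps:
D(s, L) = 343 + 7*s (D(s, L) = 7*((49 + (s - s)) + s) = 7*((49 + 0) + s) = 7*(49 + s) = 343 + 7*s)
((5788 - 3606)/(-10083 + 10365) + 15403) + D(41, 166) = ((5788 - 3606)/(-10083 + 10365) + 15403) + (343 + 7*41) = (2182/282 + 15403) + (343 + 287) = (2182*(1/282) + 15403) + 630 = (1091/141 + 15403) + 630 = 2172914/141 + 630 = 2261744/141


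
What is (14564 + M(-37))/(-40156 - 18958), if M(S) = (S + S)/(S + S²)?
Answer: -262151/1064052 ≈ -0.24637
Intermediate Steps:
M(S) = 2*S/(S + S²) (M(S) = (2*S)/(S + S²) = 2*S/(S + S²))
(14564 + M(-37))/(-40156 - 18958) = (14564 + 2/(1 - 37))/(-40156 - 18958) = (14564 + 2/(-36))/(-59114) = (14564 + 2*(-1/36))*(-1/59114) = (14564 - 1/18)*(-1/59114) = (262151/18)*(-1/59114) = -262151/1064052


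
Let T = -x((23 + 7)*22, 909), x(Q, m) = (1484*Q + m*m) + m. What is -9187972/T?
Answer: 4593986/903315 ≈ 5.0857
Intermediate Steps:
x(Q, m) = m + m**2 + 1484*Q (x(Q, m) = (1484*Q + m**2) + m = (m**2 + 1484*Q) + m = m + m**2 + 1484*Q)
T = -1806630 (T = -(909 + 909**2 + 1484*((23 + 7)*22)) = -(909 + 826281 + 1484*(30*22)) = -(909 + 826281 + 1484*660) = -(909 + 826281 + 979440) = -1*1806630 = -1806630)
-9187972/T = -9187972/(-1806630) = -9187972*(-1/1806630) = 4593986/903315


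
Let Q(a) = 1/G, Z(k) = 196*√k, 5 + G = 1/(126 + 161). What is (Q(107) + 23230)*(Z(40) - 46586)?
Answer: -775925538169/717 + 6529060468*√10/717 ≈ -1.0534e+9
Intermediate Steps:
G = -1434/287 (G = -5 + 1/(126 + 161) = -5 + 1/287 = -1434/287 ≈ -4.9965)
Q(a) = -287/1434 (Q(a) = 1/(-1434/287) = -287/1434)
(Q(107) + 23230)*(Z(40) - 46586) = (-287/1434 + 23230)*(196*√40 - 46586) = 33311533*(196*(2*√10) - 46586)/1434 = 33311533*(392*√10 - 46586)/1434 = 33311533*(-46586 + 392*√10)/1434 = -775925538169/717 + 6529060468*√10/717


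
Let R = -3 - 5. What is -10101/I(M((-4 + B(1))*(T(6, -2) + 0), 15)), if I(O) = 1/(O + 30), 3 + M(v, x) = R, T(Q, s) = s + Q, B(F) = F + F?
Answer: -191919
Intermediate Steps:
B(F) = 2*F
T(Q, s) = Q + s
R = -8
M(v, x) = -11 (M(v, x) = -3 - 8 = -11)
I(O) = 1/(30 + O)
-10101/I(M((-4 + B(1))*(T(6, -2) + 0), 15)) = -10101/(1/(30 - 11)) = -10101/(1/19) = -10101/1/19 = -10101*19 = -191919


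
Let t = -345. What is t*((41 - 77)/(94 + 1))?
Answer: 2484/19 ≈ 130.74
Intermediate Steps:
t*((41 - 77)/(94 + 1)) = -345*(41 - 77)/(94 + 1) = -(-12420)/95 = -345*(-36/95) = 2484/19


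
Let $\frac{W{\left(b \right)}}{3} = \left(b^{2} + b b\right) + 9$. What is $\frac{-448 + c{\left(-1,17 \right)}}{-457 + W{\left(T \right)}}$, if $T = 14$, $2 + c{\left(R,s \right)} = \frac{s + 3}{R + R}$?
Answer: $- \frac{230}{373} \approx -0.61662$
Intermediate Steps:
$c{\left(R,s \right)} = -2 + \frac{3 + s}{2 R}$ ($c{\left(R,s \right)} = -2 + \frac{s + 3}{R + R} = -2 + \frac{3 + s}{2 R}$)
$W{\left(b \right)} = 27 + 6 b^{2}$ ($W{\left(b \right)} = 3 \left(\left(b^{2} + b b\right) + 9\right) = 3 \left(\left(b^{2} + b^{2}\right) + 9\right) = 3 \left(2 b^{2} + 9\right) = 3 \left(9 + 2 b^{2}\right) = 27 + 6 b^{2}$)
$\frac{-448 + c{\left(-1,17 \right)}}{-457 + W{\left(T \right)}} = \frac{-448 + \frac{3 + 17 - -4}{2 \left(-1\right)}}{-457 + \left(27 + 6 \cdot 14^{2}\right)} = \frac{-448 + \frac{1}{2} \left(-1\right) \left(3 + 17 + 4\right)}{-457 + \left(27 + 6 \cdot 196\right)} = \frac{-448 + \frac{1}{2} \left(-1\right) 24}{-457 + \left(27 + 1176\right)} = \frac{-448 - 12}{-457 + 1203} = - \frac{460}{746} = \left(-460\right) \frac{1}{746} = - \frac{230}{373}$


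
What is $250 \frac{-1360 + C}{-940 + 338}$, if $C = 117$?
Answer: $\frac{155375}{301} \approx 516.2$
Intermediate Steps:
$250 \frac{-1360 + C}{-940 + 338} = 250 \frac{-1360 + 117}{-940 + 338} = 250 \left(- \frac{1243}{-602}\right) = 250 \left(\left(-1243\right) \left(- \frac{1}{602}\right)\right) = 250 \cdot \frac{1243}{602} = \frac{155375}{301}$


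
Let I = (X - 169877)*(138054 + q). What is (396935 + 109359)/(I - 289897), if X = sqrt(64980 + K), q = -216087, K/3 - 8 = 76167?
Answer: 6711292536544936/175712379712084170991 + 39507639702*sqrt(293505)/175712379712084170991 ≈ 3.8317e-5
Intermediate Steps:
K = 228525 (K = 24 + 3*76167 = 24 + 228501 = 228525)
X = sqrt(293505) (X = sqrt(64980 + 228525) = sqrt(293505) ≈ 541.76)
I = 13256011941 - 78033*sqrt(293505) (I = (sqrt(293505) - 169877)*(138054 - 216087) = (-169877 + sqrt(293505))*(-78033) = 13256011941 - 78033*sqrt(293505) ≈ 1.3214e+10)
(396935 + 109359)/(I - 289897) = (396935 + 109359)/((13256011941 - 78033*sqrt(293505)) - 289897) = 506294/(13255722044 - 78033*sqrt(293505))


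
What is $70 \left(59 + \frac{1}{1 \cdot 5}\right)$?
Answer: $4144$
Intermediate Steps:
$70 \left(59 + \frac{1}{1 \cdot 5}\right) = 70 \left(59 + \frac{1}{5}\right) = 70 \cdot \frac{296}{5} = 4144$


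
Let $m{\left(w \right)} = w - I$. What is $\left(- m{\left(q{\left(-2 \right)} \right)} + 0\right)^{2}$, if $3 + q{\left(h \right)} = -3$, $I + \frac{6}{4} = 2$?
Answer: $\frac{169}{4} \approx 42.25$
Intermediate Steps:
$I = \frac{1}{2}$ ($I = - \frac{3}{2} + 2 = \frac{1}{2} \approx 0.5$)
$q{\left(h \right)} = -6$ ($q{\left(h \right)} = -3 - 3 = -6$)
$m{\left(w \right)} = - \frac{1}{2} + w$ ($m{\left(w \right)} = w - \frac{1}{2} = - \frac{1}{2} + w$)
$\left(- m{\left(q{\left(-2 \right)} \right)} + 0\right)^{2} = \left(- (- \frac{1}{2} - 6) + 0\right)^{2} = \left(\left(-1\right) \left(- \frac{13}{2}\right) + 0\right)^{2} = \left(\frac{13}{2} + 0\right)^{2} = \left(\frac{13}{2}\right)^{2} = \frac{169}{4}$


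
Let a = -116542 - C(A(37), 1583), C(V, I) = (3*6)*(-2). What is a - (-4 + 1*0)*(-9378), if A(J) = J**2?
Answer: -154018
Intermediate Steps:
C(V, I) = -36 (C(V, I) = 18*(-2) = -36)
a = -116506 (a = -116542 - 1*(-36) = -116542 + 36 = -116506)
a - (-4 + 1*0)*(-9378) = -116506 - (-4 + 1*0)*(-9378) = -116506 - (-4 + 0)*(-9378) = -116506 - (-4)*(-9378) = -116506 - 1*37512 = -116506 - 37512 = -154018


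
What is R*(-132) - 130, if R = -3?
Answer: 266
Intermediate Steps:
R*(-132) - 130 = -3*(-132) - 130 = 396 - 130 = 266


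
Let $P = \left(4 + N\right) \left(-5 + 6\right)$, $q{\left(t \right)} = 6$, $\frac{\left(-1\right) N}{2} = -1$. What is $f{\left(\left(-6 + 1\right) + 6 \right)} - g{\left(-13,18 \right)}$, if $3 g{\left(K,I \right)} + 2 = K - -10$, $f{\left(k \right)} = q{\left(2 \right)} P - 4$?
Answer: $\frac{101}{3} \approx 33.667$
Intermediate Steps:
$N = 2$ ($N = \left(-2\right) \left(-1\right) = 2$)
$P = 6$ ($P = \left(4 + 2\right) \left(-5 + 6\right) = 6 \cdot 1 = 6$)
$f{\left(k \right)} = 32$ ($f{\left(k \right)} = 6 \cdot 6 - 4 = 36 - 4 = 32$)
$g{\left(K,I \right)} = \frac{8}{3} + \frac{K}{3}$ ($g{\left(K,I \right)} = - \frac{2}{3} + \frac{K - -10}{3} = - \frac{2}{3} + \frac{K + 10}{3} = - \frac{2}{3} + \frac{10 + K}{3} = - \frac{2}{3} + \left(\frac{10}{3} + \frac{K}{3}\right) = \frac{8}{3} + \frac{K}{3}$)
$f{\left(\left(-6 + 1\right) + 6 \right)} - g{\left(-13,18 \right)} = 32 - \left(\frac{8}{3} + \frac{1}{3} \left(-13\right)\right) = 32 - \left(\frac{8}{3} - \frac{13}{3}\right) = 32 - - \frac{5}{3} = 32 + \frac{5}{3} = \frac{101}{3}$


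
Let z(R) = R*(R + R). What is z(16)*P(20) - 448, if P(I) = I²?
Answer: 204352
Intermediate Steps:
z(R) = 2*R² (z(R) = R*(2*R) = 2*R²)
z(16)*P(20) - 448 = (2*16²)*20² - 448 = (2*256)*400 - 448 = 512*400 - 448 = 204800 - 448 = 204352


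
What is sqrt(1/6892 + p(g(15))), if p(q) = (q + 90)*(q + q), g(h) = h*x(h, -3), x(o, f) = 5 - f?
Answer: sqrt(598495768123)/3446 ≈ 224.50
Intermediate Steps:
g(h) = 8*h (g(h) = h*(5 - 1*(-3)) = h*(5 + 3) = h*8 = 8*h)
p(q) = 2*q*(90 + q) (p(q) = (90 + q)*(2*q) = 2*q*(90 + q))
sqrt(1/6892 + p(g(15))) = sqrt(1/6892 + 2*(8*15)*(90 + 8*15)) = sqrt(1/6892 + 2*120*(90 + 120)) = sqrt(1/6892 + 2*120*210) = sqrt(1/6892 + 50400) = sqrt(347356801/6892) = sqrt(598495768123)/3446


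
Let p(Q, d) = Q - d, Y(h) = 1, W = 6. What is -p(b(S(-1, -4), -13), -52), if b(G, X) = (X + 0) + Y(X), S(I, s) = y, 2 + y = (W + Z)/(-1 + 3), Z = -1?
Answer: -40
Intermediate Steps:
y = ½ (y = -2 + (6 - 1)/(-1 + 3) = -2 + 5/2 = ½ ≈ 0.50000)
S(I, s) = ½
b(G, X) = 1 + X (b(G, X) = (X + 0) + 1 = X + 1 = 1 + X)
-p(b(S(-1, -4), -13), -52) = -((1 - 13) - 1*(-52)) = -(-12 + 52) = -1*40 = -40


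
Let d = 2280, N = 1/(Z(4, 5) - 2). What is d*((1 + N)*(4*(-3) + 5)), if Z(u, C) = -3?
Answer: -12768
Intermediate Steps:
N = -⅕ (N = 1/(-3 - 2) = 1/(-5) = -⅕ ≈ -0.20000)
d*((1 + N)*(4*(-3) + 5)) = 2280*((1 - ⅕)*(4*(-3) + 5)) = 2280*(4*(-12 + 5)/5) = 2280*((⅘)*(-7)) = 2280*(-28/5) = -12768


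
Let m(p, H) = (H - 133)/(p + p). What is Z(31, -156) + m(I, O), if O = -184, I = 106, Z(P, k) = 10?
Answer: 1803/212 ≈ 8.5047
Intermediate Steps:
m(p, H) = (-133 + H)/(2*p) (m(p, H) = (-133 + H)/((2*p)) = (-133 + H)*(1/(2*p)) = (-133 + H)/(2*p))
Z(31, -156) + m(I, O) = 10 + (½)*(-133 - 184)/106 = 10 + (½)*(1/106)*(-317) = 10 - 317/212 = 1803/212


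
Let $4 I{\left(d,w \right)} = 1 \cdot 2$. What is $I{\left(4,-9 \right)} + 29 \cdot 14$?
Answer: $\frac{813}{2} \approx 406.5$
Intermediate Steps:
$I{\left(d,w \right)} = \frac{1}{2}$ ($I{\left(d,w \right)} = \frac{1 \cdot 2}{4} = \frac{1}{4} \cdot 2 = \frac{1}{2}$)
$I{\left(4,-9 \right)} + 29 \cdot 14 = \frac{1}{2} + 29 \cdot 14 = \frac{1}{2} + 406 = \frac{813}{2}$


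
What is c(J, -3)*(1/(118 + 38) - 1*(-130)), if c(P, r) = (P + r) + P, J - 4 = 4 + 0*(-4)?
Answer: 20281/12 ≈ 1690.1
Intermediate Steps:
J = 8 (J = 4 + (4 + 0*(-4)) = 4 + (4 + 0) = 4 + 4 = 8)
c(P, r) = r + 2*P
c(J, -3)*(1/(118 + 38) - 1*(-130)) = (-3 + 2*8)*(1/(118 + 38) - 1*(-130)) = (-3 + 16)*(1/156 + 130) = 13*(1/156 + 130) = 13*(20281/156) = 20281/12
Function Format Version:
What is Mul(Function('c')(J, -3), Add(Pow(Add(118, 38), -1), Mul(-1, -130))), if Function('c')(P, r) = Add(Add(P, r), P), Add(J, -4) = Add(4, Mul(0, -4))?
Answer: Rational(20281, 12) ≈ 1690.1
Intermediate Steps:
J = 8 (J = Add(4, Add(4, Mul(0, -4))) = Add(4, Add(4, 0)) = Add(4, 4) = 8)
Function('c')(P, r) = Add(r, Mul(2, P))
Mul(Function('c')(J, -3), Add(Pow(Add(118, 38), -1), Mul(-1, -130))) = Mul(Add(-3, Mul(2, 8)), Add(Pow(Add(118, 38), -1), Mul(-1, -130))) = Mul(Add(-3, 16), Add(Pow(156, -1), 130)) = Mul(13, Add(Rational(1, 156), 130)) = Mul(13, Rational(20281, 156)) = Rational(20281, 12)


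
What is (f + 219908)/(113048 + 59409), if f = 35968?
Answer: 255876/172457 ≈ 1.4837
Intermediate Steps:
(f + 219908)/(113048 + 59409) = (35968 + 219908)/(113048 + 59409) = 255876/172457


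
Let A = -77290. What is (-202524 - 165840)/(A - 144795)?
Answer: 368364/222085 ≈ 1.6587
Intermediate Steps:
(-202524 - 165840)/(A - 144795) = (-202524 - 165840)/(-77290 - 144795) = -368364/(-222085) = -368364*(-1/222085) = 368364/222085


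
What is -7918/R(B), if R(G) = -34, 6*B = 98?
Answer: 3959/17 ≈ 232.88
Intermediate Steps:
B = 49/3 (B = (1/6)*98 = 49/3 ≈ 16.333)
-7918/R(B) = -7918/(-34) = -7918*(-1/34) = 3959/17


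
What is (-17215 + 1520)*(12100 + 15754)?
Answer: -437168530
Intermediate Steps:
(-17215 + 1520)*(12100 + 15754) = -15695*27854 = -437168530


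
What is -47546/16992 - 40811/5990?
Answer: -244565263/25445520 ≈ -9.6113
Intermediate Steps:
-47546/16992 - 40811/5990 = -47546*1/16992 - 40811*1/5990 = -23773/8496 - 40811/5990 = -244565263/25445520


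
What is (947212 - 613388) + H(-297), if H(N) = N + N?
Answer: 333230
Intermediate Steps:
H(N) = 2*N
(947212 - 613388) + H(-297) = (947212 - 613388) + 2*(-297) = 333824 - 594 = 333230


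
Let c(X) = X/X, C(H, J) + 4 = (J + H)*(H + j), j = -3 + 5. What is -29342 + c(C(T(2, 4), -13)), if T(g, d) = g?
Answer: -29341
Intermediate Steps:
j = 2
C(H, J) = -4 + (2 + H)*(H + J) (C(H, J) = -4 + (J + H)*(H + 2) = -4 + (H + J)*(2 + H) = -4 + (2 + H)*(H + J))
c(X) = 1
-29342 + c(C(T(2, 4), -13)) = -29342 + 1 = -29341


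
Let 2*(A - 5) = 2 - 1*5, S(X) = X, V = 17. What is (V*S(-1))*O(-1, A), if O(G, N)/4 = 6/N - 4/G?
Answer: -2720/7 ≈ -388.57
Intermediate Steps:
A = 7/2 (A = 5 + (2 - 1*5)/2 = 5 + (2 - 5)/2 = 5 + (½)*(-3) = 5 - 3/2 = 7/2 ≈ 3.5000)
O(G, N) = -16/G + 24/N (O(G, N) = 4*(6/N - 4/G) = 4*(-4/G + 6/N) = -16/G + 24/N)
(V*S(-1))*O(-1, A) = (17*(-1))*(-16/(-1) + 24/(7/2)) = -17*(-16*(-1) + 24*(2/7)) = -17*(16 + 48/7) = -17*160/7 = -2720/7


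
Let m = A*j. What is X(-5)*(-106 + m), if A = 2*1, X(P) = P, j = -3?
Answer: 560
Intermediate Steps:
A = 2
m = -6 (m = 2*(-3) = -6)
X(-5)*(-106 + m) = -5*(-106 - 6) = -5*(-112) = 560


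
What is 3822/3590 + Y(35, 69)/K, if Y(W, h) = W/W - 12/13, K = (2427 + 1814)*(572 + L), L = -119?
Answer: 47727702634/44830571955 ≈ 1.0646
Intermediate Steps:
K = 1921173 (K = (2427 + 1814)*(572 - 119) = 4241*453 = 1921173)
Y(W, h) = 1/13 (Y(W, h) = 1 - 12*1/13 = 1 - 12/13 = 1/13)
3822/3590 + Y(35, 69)/K = 3822/3590 + (1/13)/1921173 = 3822*(1/3590) + (1/13)*(1/1921173) = 1911/1795 + 1/24975249 = 47727702634/44830571955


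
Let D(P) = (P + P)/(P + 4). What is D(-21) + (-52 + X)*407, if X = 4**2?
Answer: -249042/17 ≈ -14650.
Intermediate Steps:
X = 16
D(P) = 2*P/(4 + P) (D(P) = (2*P)/(4 + P) = 2*P/(4 + P))
D(-21) + (-52 + X)*407 = 2*(-21)/(4 - 21) + (-52 + 16)*407 = 2*(-21)/(-17) - 36*407 = 2*(-21)*(-1/17) - 14652 = 42/17 - 14652 = -249042/17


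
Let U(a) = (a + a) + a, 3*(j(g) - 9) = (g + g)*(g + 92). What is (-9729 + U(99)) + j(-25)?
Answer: -31619/3 ≈ -10540.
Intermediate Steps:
j(g) = 9 + 2*g*(92 + g)/3 (j(g) = 9 + ((g + g)*(g + 92))/3 = 9 + ((2*g)*(92 + g))/3 = 9 + (2*g*(92 + g))/3 = 9 + 2*g*(92 + g)/3)
U(a) = 3*a (U(a) = 2*a + a = 3*a)
(-9729 + U(99)) + j(-25) = (-9729 + 3*99) + (9 + (⅔)*(-25)² + (184/3)*(-25)) = (-9729 + 297) + (9 + (⅔)*625 - 4600/3) = -9432 + (9 + 1250/3 - 4600/3) = -9432 - 3323/3 = -31619/3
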